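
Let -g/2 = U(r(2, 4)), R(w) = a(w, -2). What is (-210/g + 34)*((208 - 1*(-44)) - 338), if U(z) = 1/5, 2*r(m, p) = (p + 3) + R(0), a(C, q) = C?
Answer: -48074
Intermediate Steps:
R(w) = w
r(m, p) = 3/2 + p/2 (r(m, p) = ((p + 3) + 0)/2 = ((3 + p) + 0)/2 = (3 + p)/2 = 3/2 + p/2)
U(z) = ⅕
g = -⅖ (g = -2*⅕ = -⅖ ≈ -0.40000)
(-210/g + 34)*((208 - 1*(-44)) - 338) = (-210/(-⅖) + 34)*((208 - 1*(-44)) - 338) = (-210*(-5/2) + 34)*((208 + 44) - 338) = (525 + 34)*(252 - 338) = 559*(-86) = -48074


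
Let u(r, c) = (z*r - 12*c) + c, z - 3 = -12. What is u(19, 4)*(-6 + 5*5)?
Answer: -4085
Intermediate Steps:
z = -9 (z = 3 - 12 = -9)
u(r, c) = -11*c - 9*r (u(r, c) = (-9*r - 12*c) + c = (-12*c - 9*r) + c = -11*c - 9*r)
u(19, 4)*(-6 + 5*5) = (-11*4 - 9*19)*(-6 + 5*5) = (-44 - 171)*(-6 + 25) = -215*19 = -4085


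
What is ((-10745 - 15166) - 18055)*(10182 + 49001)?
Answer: -2602039778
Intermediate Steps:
((-10745 - 15166) - 18055)*(10182 + 49001) = (-25911 - 18055)*59183 = -43966*59183 = -2602039778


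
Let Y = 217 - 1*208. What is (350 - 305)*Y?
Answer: 405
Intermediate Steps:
Y = 9 (Y = 217 - 208 = 9)
(350 - 305)*Y = (350 - 305)*9 = 45*9 = 405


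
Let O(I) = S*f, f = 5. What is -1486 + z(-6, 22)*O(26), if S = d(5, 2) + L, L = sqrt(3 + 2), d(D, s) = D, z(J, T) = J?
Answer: -1636 - 30*sqrt(5) ≈ -1703.1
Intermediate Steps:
L = sqrt(5) ≈ 2.2361
S = 5 + sqrt(5) ≈ 7.2361
O(I) = 25 + 5*sqrt(5) (O(I) = (5 + sqrt(5))*5 = 25 + 5*sqrt(5))
-1486 + z(-6, 22)*O(26) = -1486 - 6*(25 + 5*sqrt(5)) = -1486 + (-150 - 30*sqrt(5)) = -1636 - 30*sqrt(5)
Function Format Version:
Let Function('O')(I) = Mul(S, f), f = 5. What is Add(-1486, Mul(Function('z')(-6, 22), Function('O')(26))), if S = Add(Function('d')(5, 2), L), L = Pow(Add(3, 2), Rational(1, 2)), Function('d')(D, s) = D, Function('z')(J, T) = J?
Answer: Add(-1636, Mul(-30, Pow(5, Rational(1, 2)))) ≈ -1703.1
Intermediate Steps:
L = Pow(5, Rational(1, 2)) ≈ 2.2361
S = Add(5, Pow(5, Rational(1, 2))) ≈ 7.2361
Function('O')(I) = Add(25, Mul(5, Pow(5, Rational(1, 2)))) (Function('O')(I) = Mul(Add(5, Pow(5, Rational(1, 2))), 5) = Add(25, Mul(5, Pow(5, Rational(1, 2)))))
Add(-1486, Mul(Function('z')(-6, 22), Function('O')(26))) = Add(-1486, Mul(-6, Add(25, Mul(5, Pow(5, Rational(1, 2)))))) = Add(-1486, Add(-150, Mul(-30, Pow(5, Rational(1, 2))))) = Add(-1636, Mul(-30, Pow(5, Rational(1, 2))))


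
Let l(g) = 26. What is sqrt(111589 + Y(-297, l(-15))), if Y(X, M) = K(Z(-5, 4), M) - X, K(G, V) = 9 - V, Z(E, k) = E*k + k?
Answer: sqrt(111869) ≈ 334.47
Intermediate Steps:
Z(E, k) = k + E*k
Y(X, M) = 9 - M - X (Y(X, M) = (9 - M) - X = 9 - M - X)
sqrt(111589 + Y(-297, l(-15))) = sqrt(111589 + (9 - 1*26 - 1*(-297))) = sqrt(111589 + (9 - 26 + 297)) = sqrt(111589 + 280) = sqrt(111869)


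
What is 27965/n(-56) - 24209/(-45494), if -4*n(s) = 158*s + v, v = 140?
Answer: 4401803/329038 ≈ 13.378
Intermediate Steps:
n(s) = -35 - 79*s/2 (n(s) = -(158*s + 140)/4 = -(140 + 158*s)/4 = -35 - 79*s/2)
27965/n(-56) - 24209/(-45494) = 27965/(-35 - 79/2*(-56)) - 24209/(-45494) = 27965/(-35 + 2212) - 24209*(-1/45494) = 27965/2177 + 563/1058 = 27965*(1/2177) + 563/1058 = 3995/311 + 563/1058 = 4401803/329038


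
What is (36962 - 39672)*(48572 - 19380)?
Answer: -79110320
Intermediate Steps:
(36962 - 39672)*(48572 - 19380) = -2710*29192 = -79110320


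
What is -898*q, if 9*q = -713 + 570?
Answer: 128414/9 ≈ 14268.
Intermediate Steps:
q = -143/9 (q = (-713 + 570)/9 = (1/9)*(-143) = -143/9 ≈ -15.889)
-898*q = -898*(-143/9) = 128414/9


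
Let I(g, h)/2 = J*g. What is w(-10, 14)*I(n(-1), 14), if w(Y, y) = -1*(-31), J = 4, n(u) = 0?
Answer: 0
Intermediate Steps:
w(Y, y) = 31
I(g, h) = 8*g (I(g, h) = 2*(4*g) = 8*g)
w(-10, 14)*I(n(-1), 14) = 31*(8*0) = 31*0 = 0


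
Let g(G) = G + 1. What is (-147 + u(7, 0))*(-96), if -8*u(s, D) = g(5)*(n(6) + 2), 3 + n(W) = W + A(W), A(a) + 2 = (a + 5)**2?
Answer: 23040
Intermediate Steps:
A(a) = -2 + (5 + a)**2 (A(a) = -2 + (a + 5)**2 = -2 + (5 + a)**2)
g(G) = 1 + G
n(W) = -5 + W + (5 + W)**2 (n(W) = -3 + (W + (-2 + (5 + W)**2)) = -3 + (-2 + W + (5 + W)**2) = -5 + W + (5 + W)**2)
u(s, D) = -93 (u(s, D) = -(1 + 5)*((-5 + 6 + (5 + 6)**2) + 2)/8 = -3*((-5 + 6 + 11**2) + 2)/4 = -3*((-5 + 6 + 121) + 2)/4 = -3*(122 + 2)/4 = -3*124/4 = -1/8*744 = -93)
(-147 + u(7, 0))*(-96) = (-147 - 93)*(-96) = -240*(-96) = 23040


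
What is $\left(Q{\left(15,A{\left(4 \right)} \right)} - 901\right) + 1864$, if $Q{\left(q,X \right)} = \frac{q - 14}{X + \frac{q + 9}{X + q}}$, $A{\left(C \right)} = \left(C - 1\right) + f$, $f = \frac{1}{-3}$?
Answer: $\frac{616479}{640} \approx 963.25$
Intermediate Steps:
$f = - \frac{1}{3} \approx -0.33333$
$A{\left(C \right)} = - \frac{4}{3} + C$ ($A{\left(C \right)} = \left(C - 1\right) - \frac{1}{3} = \left(-1 + C\right) - \frac{1}{3} = - \frac{4}{3} + C$)
$Q{\left(q,X \right)} = \frac{-14 + q}{X + \frac{9 + q}{X + q}}$
$\left(Q{\left(15,A{\left(4 \right)} \right)} - 901\right) + 1864 = \left(\frac{15^{2} - 14 \left(- \frac{4}{3} + 4\right) - 210 + \left(- \frac{4}{3} + 4\right) 15}{9 + 15 + \left(- \frac{4}{3} + 4\right)^{2} + \left(- \frac{4}{3} + 4\right) 15} - 901\right) + 1864 = \left(\frac{225 - \frac{112}{3} - 210 + \frac{8}{3} \cdot 15}{9 + 15 + \left(\frac{8}{3}\right)^{2} + \frac{8}{3} \cdot 15} - 901\right) + 1864 = \left(\frac{225 - \frac{112}{3} - 210 + 40}{9 + 15 + \frac{64}{9} + 40} - 901\right) + 1864 = \left(\frac{1}{\frac{640}{9}} \cdot \frac{53}{3} - 901\right) + 1864 = \left(\frac{9}{640} \cdot \frac{53}{3} - 901\right) + 1864 = \left(\frac{159}{640} - 901\right) + 1864 = - \frac{576481}{640} + 1864 = \frac{616479}{640}$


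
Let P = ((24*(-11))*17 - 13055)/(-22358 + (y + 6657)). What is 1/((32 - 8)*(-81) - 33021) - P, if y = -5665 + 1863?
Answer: -68156722/75769155 ≈ -0.89953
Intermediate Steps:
y = -3802
P = 17543/19503 (P = ((24*(-11))*17 - 13055)/(-22358 + (-3802 + 6657)) = (-264*17 - 13055)/(-22358 + 2855) = (-4488 - 13055)/(-19503) = -17543*(-1/19503) = 17543/19503 ≈ 0.89950)
1/((32 - 8)*(-81) - 33021) - P = 1/((32 - 8)*(-81) - 33021) - 1*17543/19503 = 1/(24*(-81) - 33021) - 17543/19503 = 1/(-1944 - 33021) - 17543/19503 = 1/(-34965) - 17543/19503 = -1/34965 - 17543/19503 = -68156722/75769155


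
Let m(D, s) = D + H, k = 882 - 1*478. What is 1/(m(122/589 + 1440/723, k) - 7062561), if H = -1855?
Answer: -141949/1002786474662 ≈ -1.4155e-7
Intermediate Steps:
k = 404 (k = 882 - 478 = 404)
m(D, s) = -1855 + D (m(D, s) = D - 1855 = -1855 + D)
1/(m(122/589 + 1440/723, k) - 7062561) = 1/((-1855 + (122/589 + 1440/723)) - 7062561) = 1/((-1855 + (122*(1/589) + 1440*(1/723))) - 7062561) = 1/((-1855 + (122/589 + 480/241)) - 7062561) = 1/((-1855 + 312122/141949) - 7062561) = 1/(-263003273/141949 - 7062561) = 1/(-1002786474662/141949) = -141949/1002786474662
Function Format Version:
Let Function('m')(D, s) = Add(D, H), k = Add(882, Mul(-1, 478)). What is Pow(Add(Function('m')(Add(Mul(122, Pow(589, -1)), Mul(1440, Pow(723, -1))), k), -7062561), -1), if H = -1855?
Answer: Rational(-141949, 1002786474662) ≈ -1.4155e-7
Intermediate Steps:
k = 404 (k = Add(882, -478) = 404)
Function('m')(D, s) = Add(-1855, D) (Function('m')(D, s) = Add(D, -1855) = Add(-1855, D))
Pow(Add(Function('m')(Add(Mul(122, Pow(589, -1)), Mul(1440, Pow(723, -1))), k), -7062561), -1) = Pow(Add(Add(-1855, Add(Mul(122, Pow(589, -1)), Mul(1440, Pow(723, -1)))), -7062561), -1) = Pow(Add(Add(-1855, Add(Mul(122, Rational(1, 589)), Mul(1440, Rational(1, 723)))), -7062561), -1) = Pow(Add(Add(-1855, Add(Rational(122, 589), Rational(480, 241))), -7062561), -1) = Pow(Add(Add(-1855, Rational(312122, 141949)), -7062561), -1) = Pow(Add(Rational(-263003273, 141949), -7062561), -1) = Pow(Rational(-1002786474662, 141949), -1) = Rational(-141949, 1002786474662)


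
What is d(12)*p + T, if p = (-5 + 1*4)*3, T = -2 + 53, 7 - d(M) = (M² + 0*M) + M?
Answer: 498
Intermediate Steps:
d(M) = 7 - M - M² (d(M) = 7 - ((M² + 0*M) + M) = 7 - ((M² + 0) + M) = 7 - (M² + M) = 7 - (M + M²) = 7 + (-M - M²) = 7 - M - M²)
T = 51
p = -3 (p = (-5 + 4)*3 = -1*3 = -3)
d(12)*p + T = (7 - 1*12 - 1*12²)*(-3) + 51 = (7 - 12 - 1*144)*(-3) + 51 = (7 - 12 - 144)*(-3) + 51 = -149*(-3) + 51 = 447 + 51 = 498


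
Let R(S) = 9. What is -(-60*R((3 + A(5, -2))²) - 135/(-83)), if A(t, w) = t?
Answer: 44685/83 ≈ 538.37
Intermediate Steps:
-(-60*R((3 + A(5, -2))²) - 135/(-83)) = -(-60*9 - 135/(-83)) = -(-540 - 135*(-1/83)) = -(-540 + 135/83) = -1*(-44685/83) = 44685/83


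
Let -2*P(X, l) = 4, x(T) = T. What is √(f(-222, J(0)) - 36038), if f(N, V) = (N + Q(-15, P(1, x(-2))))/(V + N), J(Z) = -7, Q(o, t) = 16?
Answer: 12*I*√13123761/229 ≈ 189.83*I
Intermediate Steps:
P(X, l) = -2 (P(X, l) = -½*4 = -2)
f(N, V) = (16 + N)/(N + V) (f(N, V) = (N + 16)/(V + N) = (16 + N)/(N + V))
√(f(-222, J(0)) - 36038) = √((16 - 222)/(-222 - 7) - 36038) = √(-206/(-229) - 36038) = √(-1/229*(-206) - 36038) = √(206/229 - 36038) = √(-8252496/229) = 12*I*√13123761/229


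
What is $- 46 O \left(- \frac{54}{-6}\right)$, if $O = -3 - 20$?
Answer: $9522$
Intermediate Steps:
$O = -23$ ($O = -3 - 20 = -23$)
$- 46 O \left(- \frac{54}{-6}\right) = \left(-46\right) \left(-23\right) \left(- \frac{54}{-6}\right) = 1058 \left(\left(-54\right) \left(- \frac{1}{6}\right)\right) = 1058 \cdot 9 = 9522$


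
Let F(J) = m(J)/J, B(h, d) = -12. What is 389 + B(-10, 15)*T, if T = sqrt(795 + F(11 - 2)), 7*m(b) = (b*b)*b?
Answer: 389 - 12*sqrt(39522)/7 ≈ 48.198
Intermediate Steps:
m(b) = b**3/7 (m(b) = ((b*b)*b)/7 = (b**2*b)/7 = b**3/7)
F(J) = J**2/7 (F(J) = (J**3/7)/J = J**2/7)
T = sqrt(39522)/7 (T = sqrt(795 + (11 - 2)**2/7) = sqrt(795 + (1/7)*9**2) = sqrt(795 + (1/7)*81) = sqrt(795 + 81/7) = sqrt(5646/7) = sqrt(39522)/7 ≈ 28.400)
389 + B(-10, 15)*T = 389 - 12*sqrt(39522)/7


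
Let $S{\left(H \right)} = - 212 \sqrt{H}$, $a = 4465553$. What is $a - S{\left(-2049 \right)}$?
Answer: $4465553 + 212 i \sqrt{2049} \approx 4.4656 \cdot 10^{6} + 9596.4 i$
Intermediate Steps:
$S{\left(H \right)} = - 212 \sqrt{H}$
$a - S{\left(-2049 \right)} = 4465553 - - 212 \sqrt{-2049} = 4465553 - - 212 i \sqrt{2049} = 4465553 + 212 i \sqrt{2049}$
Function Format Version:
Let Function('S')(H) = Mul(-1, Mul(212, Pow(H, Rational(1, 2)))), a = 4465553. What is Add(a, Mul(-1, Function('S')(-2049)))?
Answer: Add(4465553, Mul(212, I, Pow(2049, Rational(1, 2)))) ≈ Add(4.4656e+6, Mul(9596.4, I))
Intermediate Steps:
Function('S')(H) = Mul(-212, Pow(H, Rational(1, 2)))
Add(a, Mul(-1, Function('S')(-2049))) = Add(4465553, Mul(-1, Mul(-212, Pow(-2049, Rational(1, 2))))) = Add(4465553, Mul(-1, Mul(-212, Mul(I, Pow(2049, Rational(1, 2)))))) = Add(4465553, Mul(-1, Mul(-212, I, Pow(2049, Rational(1, 2))))) = Add(4465553, Mul(212, I, Pow(2049, Rational(1, 2))))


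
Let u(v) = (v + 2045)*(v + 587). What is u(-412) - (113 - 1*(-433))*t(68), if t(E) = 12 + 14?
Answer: 271579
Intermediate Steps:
u(v) = (587 + v)*(2045 + v) (u(v) = (2045 + v)*(587 + v) = (587 + v)*(2045 + v))
t(E) = 26
u(-412) - (113 - 1*(-433))*t(68) = (1200415 + (-412)**2 + 2632*(-412)) - (113 - 1*(-433))*26 = (1200415 + 169744 - 1084384) - (113 + 433)*26 = 285775 - 546*26 = 285775 - 1*14196 = 285775 - 14196 = 271579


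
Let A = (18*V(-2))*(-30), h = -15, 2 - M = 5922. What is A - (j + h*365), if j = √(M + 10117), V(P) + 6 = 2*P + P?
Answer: 11955 - √4197 ≈ 11890.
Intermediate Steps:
M = -5920 (M = 2 - 1*5922 = 2 - 5922 = -5920)
V(P) = -6 + 3*P (V(P) = -6 + (2*P + P) = -6 + 3*P)
j = √4197 (j = √(-5920 + 10117) = √4197 ≈ 64.784)
A = 6480 (A = (18*(-6 + 3*(-2)))*(-30) = (18*(-6 - 6))*(-30) = (18*(-12))*(-30) = -216*(-30) = 6480)
A - (j + h*365) = 6480 - (√4197 - 15*365) = 6480 - (√4197 - 5475) = 6480 - (-5475 + √4197) = 6480 + (5475 - √4197) = 11955 - √4197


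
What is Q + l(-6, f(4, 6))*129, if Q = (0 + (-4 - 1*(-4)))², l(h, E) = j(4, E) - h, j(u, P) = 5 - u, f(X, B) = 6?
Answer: 903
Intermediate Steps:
l(h, E) = 1 - h (l(h, E) = (5 - 1*4) - h = (5 - 4) - h = 1 - h)
Q = 0 (Q = (0 + (-4 + 4))² = (0 + 0)² = 0² = 0)
Q + l(-6, f(4, 6))*129 = 0 + (1 - 1*(-6))*129 = 0 + (1 + 6)*129 = 0 + 7*129 = 0 + 903 = 903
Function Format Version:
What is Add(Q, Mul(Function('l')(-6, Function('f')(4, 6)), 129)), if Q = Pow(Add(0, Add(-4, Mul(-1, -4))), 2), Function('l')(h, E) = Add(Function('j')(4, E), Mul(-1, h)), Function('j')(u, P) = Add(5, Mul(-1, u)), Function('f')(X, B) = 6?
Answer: 903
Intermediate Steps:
Function('l')(h, E) = Add(1, Mul(-1, h)) (Function('l')(h, E) = Add(Add(5, Mul(-1, 4)), Mul(-1, h)) = Add(Add(5, -4), Mul(-1, h)) = Add(1, Mul(-1, h)))
Q = 0 (Q = Pow(Add(0, Add(-4, 4)), 2) = Pow(Add(0, 0), 2) = Pow(0, 2) = 0)
Add(Q, Mul(Function('l')(-6, Function('f')(4, 6)), 129)) = Add(0, Mul(Add(1, Mul(-1, -6)), 129)) = Add(0, Mul(Add(1, 6), 129)) = Add(0, Mul(7, 129)) = Add(0, 903) = 903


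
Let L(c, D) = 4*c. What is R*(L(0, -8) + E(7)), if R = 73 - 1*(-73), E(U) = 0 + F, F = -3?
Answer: -438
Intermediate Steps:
E(U) = -3 (E(U) = 0 - 3 = -3)
R = 146 (R = 73 + 73 = 146)
R*(L(0, -8) + E(7)) = 146*(4*0 - 3) = 146*(0 - 3) = 146*(-3) = -438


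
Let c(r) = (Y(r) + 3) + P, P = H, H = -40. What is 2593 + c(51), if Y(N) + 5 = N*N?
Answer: 5152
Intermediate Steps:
Y(N) = -5 + N² (Y(N) = -5 + N*N = -5 + N²)
P = -40
c(r) = -42 + r² (c(r) = ((-5 + r²) + 3) - 40 = (-2 + r²) - 40 = -42 + r²)
2593 + c(51) = 2593 + (-42 + 51²) = 2593 + (-42 + 2601) = 2593 + 2559 = 5152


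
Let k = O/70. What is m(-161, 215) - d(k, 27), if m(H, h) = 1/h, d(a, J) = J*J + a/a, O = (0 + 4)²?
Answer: -156949/215 ≈ -730.00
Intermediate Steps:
O = 16 (O = 4² = 16)
k = 8/35 (k = 16/70 = 16*(1/70) = 8/35 ≈ 0.22857)
d(a, J) = 1 + J² (d(a, J) = J² + 1 = 1 + J²)
m(-161, 215) - d(k, 27) = 1/215 - (1 + 27²) = 1/215 - (1 + 729) = 1/215 - 1*730 = 1/215 - 730 = -156949/215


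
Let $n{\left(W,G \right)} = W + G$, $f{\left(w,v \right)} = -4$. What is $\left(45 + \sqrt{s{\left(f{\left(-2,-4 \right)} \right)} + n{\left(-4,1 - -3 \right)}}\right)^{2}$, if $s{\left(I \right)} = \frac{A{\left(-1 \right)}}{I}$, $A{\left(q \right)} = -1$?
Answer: $\frac{8281}{4} \approx 2070.3$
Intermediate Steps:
$n{\left(W,G \right)} = G + W$
$s{\left(I \right)} = - \frac{1}{I}$
$\left(45 + \sqrt{s{\left(f{\left(-2,-4 \right)} \right)} + n{\left(-4,1 - -3 \right)}}\right)^{2} = \left(45 + \sqrt{- \frac{1}{-4} + \left(\left(1 - -3\right) - 4\right)}\right)^{2} = \left(45 + \sqrt{\left(-1\right) \left(- \frac{1}{4}\right) + \left(\left(1 + 3\right) - 4\right)}\right)^{2} = \left(45 + \sqrt{\frac{1}{4} + \left(4 - 4\right)}\right)^{2} = \left(45 + \sqrt{\frac{1}{4} + 0}\right)^{2} = \left(45 + \sqrt{\frac{1}{4}}\right)^{2} = \left(45 + \frac{1}{2}\right)^{2} = \left(\frac{91}{2}\right)^{2} = \frac{8281}{4}$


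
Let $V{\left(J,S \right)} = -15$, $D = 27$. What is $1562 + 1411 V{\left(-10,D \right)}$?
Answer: $-19603$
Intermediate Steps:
$1562 + 1411 V{\left(-10,D \right)} = 1562 + 1411 \left(-15\right) = 1562 - 21165 = -19603$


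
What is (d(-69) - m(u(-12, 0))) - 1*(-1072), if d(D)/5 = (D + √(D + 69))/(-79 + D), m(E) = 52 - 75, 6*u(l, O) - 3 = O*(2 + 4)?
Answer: 162405/148 ≈ 1097.3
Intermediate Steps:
u(l, O) = ½ + O (u(l, O) = ½ + (O*(2 + 4))/6 = ½ + (O*6)/6 = ½ + (6*O)/6 = ½ + O)
m(E) = -23
d(D) = 5*(D + √(69 + D))/(-79 + D) (d(D) = 5*((D + √(D + 69))/(-79 + D)) = 5*((D + √(69 + D))/(-79 + D)) = 5*(D + √(69 + D))/(-79 + D))
(d(-69) - m(u(-12, 0))) - 1*(-1072) = (5*(-69 + √(69 - 69))/(-79 - 69) - 1*(-23)) - 1*(-1072) = (5*(-69 + √0)/(-148) + 23) + 1072 = (5*(-1/148)*(-69 + 0) + 23) + 1072 = (5*(-1/148)*(-69) + 23) + 1072 = (345/148 + 23) + 1072 = 3749/148 + 1072 = 162405/148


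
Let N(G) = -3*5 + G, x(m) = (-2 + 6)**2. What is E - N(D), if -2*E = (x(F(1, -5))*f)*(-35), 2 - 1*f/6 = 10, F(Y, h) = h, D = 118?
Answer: -13543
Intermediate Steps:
x(m) = 16 (x(m) = 4**2 = 16)
f = -48 (f = 12 - 6*10 = 12 - 60 = -48)
N(G) = -15 + G
E = -13440 (E = -16*(-48)*(-35)/2 = -(-384)*(-35) = -1/2*26880 = -13440)
E - N(D) = -13440 - (-15 + 118) = -13440 - 1*103 = -13440 - 103 = -13543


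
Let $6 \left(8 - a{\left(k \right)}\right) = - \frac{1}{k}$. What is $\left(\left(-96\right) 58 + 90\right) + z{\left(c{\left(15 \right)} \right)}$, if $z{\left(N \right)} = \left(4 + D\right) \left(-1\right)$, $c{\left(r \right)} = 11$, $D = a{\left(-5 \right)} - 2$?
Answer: $- \frac{164639}{30} \approx -5488.0$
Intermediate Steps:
$a{\left(k \right)} = 8 + \frac{1}{6 k}$ ($a{\left(k \right)} = 8 - \frac{\left(-1\right) \frac{1}{k}}{6} = 8 + \frac{1}{6 k}$)
$D = \frac{179}{30}$ ($D = \left(8 + \frac{1}{6 \left(-5\right)}\right) - 2 = \left(8 + \frac{1}{6} \left(- \frac{1}{5}\right)\right) - 2 = \left(8 - \frac{1}{30}\right) - 2 = \frac{239}{30} - 2 = \frac{179}{30} \approx 5.9667$)
$z{\left(N \right)} = - \frac{299}{30}$ ($z{\left(N \right)} = \left(4 + \frac{179}{30}\right) \left(-1\right) = \frac{299}{30} \left(-1\right) = - \frac{299}{30}$)
$\left(\left(-96\right) 58 + 90\right) + z{\left(c{\left(15 \right)} \right)} = \left(\left(-96\right) 58 + 90\right) - \frac{299}{30} = \left(-5568 + 90\right) - \frac{299}{30} = -5478 - \frac{299}{30} = - \frac{164639}{30}$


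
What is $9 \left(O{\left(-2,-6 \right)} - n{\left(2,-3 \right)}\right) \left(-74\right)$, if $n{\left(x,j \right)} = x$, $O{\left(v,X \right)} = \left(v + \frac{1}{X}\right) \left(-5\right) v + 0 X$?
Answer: $15762$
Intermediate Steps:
$O{\left(v,X \right)} = v \left(- 5 v - \frac{5}{X}\right)$ ($O{\left(v,X \right)} = \left(- 5 v - \frac{5}{X}\right) v + 0 = v \left(- 5 v - \frac{5}{X}\right) + 0 = v \left(- 5 v - \frac{5}{X}\right)$)
$9 \left(O{\left(-2,-6 \right)} - n{\left(2,-3 \right)}\right) \left(-74\right) = 9 \left(\left(-5\right) \left(-2\right) \frac{1}{-6} \left(1 - -12\right) - 2\right) \left(-74\right) = 9 \left(\left(-5\right) \left(-2\right) \left(- \frac{1}{6}\right) \left(1 + 12\right) - 2\right) \left(-74\right) = 9 \left(\left(-5\right) \left(-2\right) \left(- \frac{1}{6}\right) 13 - 2\right) \left(-74\right) = 9 \left(- \frac{65}{3} - 2\right) \left(-74\right) = 9 \left(- \frac{71}{3}\right) \left(-74\right) = \left(-213\right) \left(-74\right) = 15762$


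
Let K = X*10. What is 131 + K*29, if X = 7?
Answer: 2161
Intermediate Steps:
K = 70 (K = 7*10 = 70)
131 + K*29 = 131 + 70*29 = 131 + 2030 = 2161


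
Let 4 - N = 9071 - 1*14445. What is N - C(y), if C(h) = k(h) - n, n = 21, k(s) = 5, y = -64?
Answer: 5394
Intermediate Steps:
N = 5378 (N = 4 - (9071 - 1*14445) = 4 - (9071 - 14445) = 4 - 1*(-5374) = 4 + 5374 = 5378)
C(h) = -16 (C(h) = 5 - 1*21 = 5 - 21 = -16)
N - C(y) = 5378 - 1*(-16) = 5378 + 16 = 5394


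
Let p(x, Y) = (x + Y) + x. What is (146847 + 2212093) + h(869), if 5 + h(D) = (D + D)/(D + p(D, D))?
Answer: 4717871/2 ≈ 2.3589e+6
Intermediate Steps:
p(x, Y) = Y + 2*x (p(x, Y) = (Y + x) + x = Y + 2*x)
h(D) = -9/2 (h(D) = -5 + (D + D)/(D + (D + 2*D)) = -5 + (2*D)/(D + 3*D) = -5 + (2*D)/((4*D)) = -5 + (2*D)*(1/(4*D)) = -5 + ½ = -9/2)
(146847 + 2212093) + h(869) = (146847 + 2212093) - 9/2 = 2358940 - 9/2 = 4717871/2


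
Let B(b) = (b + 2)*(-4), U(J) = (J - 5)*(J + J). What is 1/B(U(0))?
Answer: -⅛ ≈ -0.12500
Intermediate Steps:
U(J) = 2*J*(-5 + J) (U(J) = (-5 + J)*(2*J) = 2*J*(-5 + J))
B(b) = -8 - 4*b (B(b) = (2 + b)*(-4) = -8 - 4*b)
1/B(U(0)) = 1/(-8 - 8*0*(-5 + 0)) = 1/(-8 - 8*0*(-5)) = 1/(-8 - 4*0) = 1/(-8 + 0) = 1/(-8) = -⅛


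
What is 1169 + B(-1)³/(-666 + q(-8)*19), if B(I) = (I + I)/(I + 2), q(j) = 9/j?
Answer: 6428395/5499 ≈ 1169.0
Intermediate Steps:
B(I) = 2*I/(2 + I) (B(I) = (2*I)/(2 + I) = 2*I/(2 + I))
1169 + B(-1)³/(-666 + q(-8)*19) = 1169 + (2*(-1)/(2 - 1))³/(-666 + (9/(-8))*19) = 1169 + (2*(-1)/1)³/(-666 + (9*(-⅛))*19) = 1169 + (2*(-1)*1)³/(-666 - 9/8*19) = 1169 + (-2)³/(-666 - 171/8) = 1169 - 8/(-5499/8) = 1169 - 8*(-8/5499) = 1169 + 64/5499 = 6428395/5499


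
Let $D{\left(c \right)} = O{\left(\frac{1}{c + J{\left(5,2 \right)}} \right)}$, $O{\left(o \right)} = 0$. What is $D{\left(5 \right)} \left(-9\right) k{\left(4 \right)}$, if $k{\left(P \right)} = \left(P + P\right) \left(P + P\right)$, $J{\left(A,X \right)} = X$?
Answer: $0$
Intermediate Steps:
$k{\left(P \right)} = 4 P^{2}$ ($k{\left(P \right)} = 2 P 2 P = 4 P^{2}$)
$D{\left(c \right)} = 0$
$D{\left(5 \right)} \left(-9\right) k{\left(4 \right)} = 0 \left(-9\right) 4 \cdot 4^{2} = 0 \cdot 4 \cdot 16 = 0 \cdot 64 = 0$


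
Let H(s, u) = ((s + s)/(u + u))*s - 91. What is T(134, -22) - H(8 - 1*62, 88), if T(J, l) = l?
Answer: 789/22 ≈ 35.864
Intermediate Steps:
H(s, u) = -91 + s²/u (H(s, u) = ((2*s)/((2*u)))*s - 91 = ((2*s)*(1/(2*u)))*s - 91 = (s/u)*s - 91 = s²/u - 91 = -91 + s²/u)
T(134, -22) - H(8 - 1*62, 88) = -22 - (-91 + (8 - 1*62)²/88) = -22 - (-91 + (8 - 62)²*(1/88)) = -22 - (-91 + (-54)²*(1/88)) = -22 - (-91 + 2916*(1/88)) = -22 - (-91 + 729/22) = -22 - 1*(-1273/22) = -22 + 1273/22 = 789/22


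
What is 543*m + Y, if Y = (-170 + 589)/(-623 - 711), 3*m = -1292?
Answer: -311958987/1334 ≈ -2.3385e+5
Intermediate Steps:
m = -1292/3 (m = (⅓)*(-1292) = -1292/3 ≈ -430.67)
Y = -419/1334 (Y = 419/(-1334) = 419*(-1/1334) = -419/1334 ≈ -0.31409)
543*m + Y = 543*(-1292/3) - 419/1334 = -233852 - 419/1334 = -311958987/1334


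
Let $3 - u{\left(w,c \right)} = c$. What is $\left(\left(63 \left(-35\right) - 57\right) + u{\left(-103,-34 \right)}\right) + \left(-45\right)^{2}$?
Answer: $-200$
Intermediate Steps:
$u{\left(w,c \right)} = 3 - c$
$\left(\left(63 \left(-35\right) - 57\right) + u{\left(-103,-34 \right)}\right) + \left(-45\right)^{2} = \left(\left(63 \left(-35\right) - 57\right) + \left(3 - -34\right)\right) + \left(-45\right)^{2} = \left(\left(-2205 - 57\right) + \left(3 + 34\right)\right) + 2025 = \left(-2262 + 37\right) + 2025 = -2225 + 2025 = -200$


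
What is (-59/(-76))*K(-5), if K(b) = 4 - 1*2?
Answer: 59/38 ≈ 1.5526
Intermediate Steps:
K(b) = 2 (K(b) = 4 - 2 = 2)
(-59/(-76))*K(-5) = -59/(-76)*2 = -59*(-1/76)*2 = (59/76)*2 = 59/38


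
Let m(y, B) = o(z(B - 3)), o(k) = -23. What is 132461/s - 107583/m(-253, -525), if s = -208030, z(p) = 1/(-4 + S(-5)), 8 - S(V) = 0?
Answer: 22377444887/4784690 ≈ 4676.9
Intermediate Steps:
S(V) = 8 (S(V) = 8 - 1*0 = 8 + 0 = 8)
z(p) = ¼ (z(p) = 1/(-4 + 8) = 1/4 = ¼)
m(y, B) = -23
132461/s - 107583/m(-253, -525) = 132461/(-208030) - 107583/(-23) = 132461*(-1/208030) - 107583*(-1/23) = -132461/208030 + 107583/23 = 22377444887/4784690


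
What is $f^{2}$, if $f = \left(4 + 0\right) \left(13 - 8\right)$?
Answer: $400$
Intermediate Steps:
$f = 20$ ($f = 4 \cdot 5 = 20$)
$f^{2} = 20^{2} = 400$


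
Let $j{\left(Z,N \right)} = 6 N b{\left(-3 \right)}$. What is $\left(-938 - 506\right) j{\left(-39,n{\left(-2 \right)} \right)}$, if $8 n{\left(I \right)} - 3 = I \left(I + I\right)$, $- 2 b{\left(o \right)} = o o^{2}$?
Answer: $- \frac{321651}{2} \approx -1.6083 \cdot 10^{5}$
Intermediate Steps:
$b{\left(o \right)} = - \frac{o^{3}}{2}$ ($b{\left(o \right)} = - \frac{o o^{2}}{2} = - \frac{o^{3}}{2}$)
$n{\left(I \right)} = \frac{3}{8} + \frac{I^{2}}{4}$ ($n{\left(I \right)} = \frac{3}{8} + \frac{I \left(I + I\right)}{8} = \frac{3}{8} + \frac{I 2 I}{8} = \frac{3}{8} + \frac{2 I^{2}}{8} = \frac{3}{8} + \frac{I^{2}}{4}$)
$j{\left(Z,N \right)} = 81 N$ ($j{\left(Z,N \right)} = 6 N \left(- \frac{\left(-3\right)^{3}}{2}\right) = 6 N \left(\left(- \frac{1}{2}\right) \left(-27\right)\right) = 6 N \frac{27}{2} = 81 N$)
$\left(-938 - 506\right) j{\left(-39,n{\left(-2 \right)} \right)} = \left(-938 - 506\right) 81 \left(\frac{3}{8} + \frac{\left(-2\right)^{2}}{4}\right) = - 1444 \cdot 81 \left(\frac{3}{8} + \frac{1}{4} \cdot 4\right) = - 1444 \cdot 81 \left(\frac{3}{8} + 1\right) = - 1444 \cdot 81 \cdot \frac{11}{8} = \left(-1444\right) \frac{891}{8} = - \frac{321651}{2}$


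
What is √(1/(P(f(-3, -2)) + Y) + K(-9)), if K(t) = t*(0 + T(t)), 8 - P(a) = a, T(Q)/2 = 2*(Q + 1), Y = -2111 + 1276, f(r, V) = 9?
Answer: √50320303/418 ≈ 16.971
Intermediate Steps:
Y = -835
T(Q) = 4 + 4*Q (T(Q) = 2*(2*(Q + 1)) = 2*(2*(1 + Q)) = 2*(2 + 2*Q) = 4 + 4*Q)
P(a) = 8 - a
K(t) = t*(4 + 4*t) (K(t) = t*(0 + (4 + 4*t)) = t*(4 + 4*t))
√(1/(P(f(-3, -2)) + Y) + K(-9)) = √(1/((8 - 1*9) - 835) + 4*(-9)*(1 - 9)) = √(1/((8 - 9) - 835) + 4*(-9)*(-8)) = √(1/(-1 - 835) + 288) = √(1/(-836) + 288) = √(-1/836 + 288) = √(240767/836) = √50320303/418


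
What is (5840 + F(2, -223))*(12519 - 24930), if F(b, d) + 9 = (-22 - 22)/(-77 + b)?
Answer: -1809395553/25 ≈ -7.2376e+7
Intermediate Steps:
F(b, d) = -9 - 44/(-77 + b) (F(b, d) = -9 + (-22 - 22)/(-77 + b) = -9 - 44/(-77 + b))
(5840 + F(2, -223))*(12519 - 24930) = (5840 + (649 - 9*2)/(-77 + 2))*(12519 - 24930) = (5840 + (649 - 18)/(-75))*(-12411) = (5840 - 1/75*631)*(-12411) = (5840 - 631/75)*(-12411) = (437369/75)*(-12411) = -1809395553/25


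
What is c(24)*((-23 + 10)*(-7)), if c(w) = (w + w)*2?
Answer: 8736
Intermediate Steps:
c(w) = 4*w (c(w) = (2*w)*2 = 4*w)
c(24)*((-23 + 10)*(-7)) = (4*24)*((-23 + 10)*(-7)) = 96*(-13*(-7)) = 96*91 = 8736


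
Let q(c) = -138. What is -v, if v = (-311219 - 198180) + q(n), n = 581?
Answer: 509537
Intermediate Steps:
v = -509537 (v = (-311219 - 198180) - 138 = -509399 - 138 = -509537)
-v = -1*(-509537) = 509537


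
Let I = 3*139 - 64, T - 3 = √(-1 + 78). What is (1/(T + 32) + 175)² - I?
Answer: 2850689585/94136 - 28705*√77/94136 ≈ 30280.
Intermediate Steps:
T = 3 + √77 (T = 3 + √(-1 + 78) = 3 + √77 ≈ 11.775)
I = 353 (I = 417 - 64 = 353)
(1/(T + 32) + 175)² - I = (1/((3 + √77) + 32) + 175)² - 1*353 = (1/(35 + √77) + 175)² - 353 = (175 + 1/(35 + √77))² - 353 = -353 + (175 + 1/(35 + √77))²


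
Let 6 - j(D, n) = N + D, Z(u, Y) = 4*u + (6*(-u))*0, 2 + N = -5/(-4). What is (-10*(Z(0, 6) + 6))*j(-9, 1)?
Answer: -945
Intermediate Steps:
N = -¾ (N = -2 - 5/(-4) = -2 - 5*(-¼) = -2 + 5/4 = -¾ ≈ -0.75000)
Z(u, Y) = 4*u (Z(u, Y) = 4*u - 6*u*0 = 4*u + 0 = 4*u)
j(D, n) = 27/4 - D (j(D, n) = 6 - (-¾ + D) = 6 + (¾ - D) = 27/4 - D)
(-10*(Z(0, 6) + 6))*j(-9, 1) = (-10*(4*0 + 6))*(27/4 - 1*(-9)) = (-10*(0 + 6))*(27/4 + 9) = -10*6*(63/4) = -60*63/4 = -945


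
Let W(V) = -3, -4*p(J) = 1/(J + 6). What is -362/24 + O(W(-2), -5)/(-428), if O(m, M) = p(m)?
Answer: -77467/5136 ≈ -15.083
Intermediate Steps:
p(J) = -1/(4*(6 + J)) (p(J) = -1/(4*(J + 6)) = -1/(4*(6 + J)))
O(m, M) = -1/(24 + 4*m)
-362/24 + O(W(-2), -5)/(-428) = -362/24 - 1/(24 + 4*(-3))/(-428) = -362*1/24 - 1/(24 - 12)*(-1/428) = -181/12 - 1/12*(-1/428) = -181/12 + 1/5136 = -77467/5136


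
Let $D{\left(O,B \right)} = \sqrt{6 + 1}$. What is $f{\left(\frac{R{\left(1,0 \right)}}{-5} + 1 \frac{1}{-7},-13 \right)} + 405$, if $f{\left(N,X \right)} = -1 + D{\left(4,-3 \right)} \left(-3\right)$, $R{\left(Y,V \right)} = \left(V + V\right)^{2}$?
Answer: $404 - 3 \sqrt{7} \approx 396.06$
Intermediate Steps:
$R{\left(Y,V \right)} = 4 V^{2}$ ($R{\left(Y,V \right)} = \left(2 V\right)^{2} = 4 V^{2}$)
$D{\left(O,B \right)} = \sqrt{7}$
$f{\left(N,X \right)} = -1 - 3 \sqrt{7}$ ($f{\left(N,X \right)} = -1 + \sqrt{7} \left(-3\right) = -1 - 3 \sqrt{7}$)
$f{\left(\frac{R{\left(1,0 \right)}}{-5} + 1 \frac{1}{-7},-13 \right)} + 405 = \left(-1 - 3 \sqrt{7}\right) + 405 = 404 - 3 \sqrt{7}$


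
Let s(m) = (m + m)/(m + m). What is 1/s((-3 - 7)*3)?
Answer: 1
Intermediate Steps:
s(m) = 1 (s(m) = (2*m)/((2*m)) = (2*m)*(1/(2*m)) = 1)
1/s((-3 - 7)*3) = 1/1 = 1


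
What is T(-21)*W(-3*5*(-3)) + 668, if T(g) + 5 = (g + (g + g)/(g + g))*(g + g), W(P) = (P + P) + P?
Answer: 113393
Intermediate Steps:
W(P) = 3*P (W(P) = 2*P + P = 3*P)
T(g) = -5 + 2*g*(1 + g) (T(g) = -5 + (g + (g + g)/(g + g))*(g + g) = -5 + (g + (2*g)/((2*g)))*(2*g) = -5 + (g + (2*g)*(1/(2*g)))*(2*g) = -5 + (g + 1)*(2*g) = -5 + (1 + g)*(2*g) = -5 + 2*g*(1 + g))
T(-21)*W(-3*5*(-3)) + 668 = (-5 + 2*(-21) + 2*(-21)²)*(3*(-3*5*(-3))) + 668 = (-5 - 42 + 2*441)*(3*(-15*(-3))) + 668 = (-5 - 42 + 882)*(3*45) + 668 = 835*135 + 668 = 112725 + 668 = 113393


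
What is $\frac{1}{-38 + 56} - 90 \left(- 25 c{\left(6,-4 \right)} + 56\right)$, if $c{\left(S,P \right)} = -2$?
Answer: $- \frac{171719}{18} \approx -9539.9$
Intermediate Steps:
$\frac{1}{-38 + 56} - 90 \left(- 25 c{\left(6,-4 \right)} + 56\right) = \frac{1}{-38 + 56} - 90 \left(\left(-25\right) \left(-2\right) + 56\right) = \frac{1}{18} - 90 \left(50 + 56\right) = \frac{1}{18} - 9540 = - \frac{171719}{18}$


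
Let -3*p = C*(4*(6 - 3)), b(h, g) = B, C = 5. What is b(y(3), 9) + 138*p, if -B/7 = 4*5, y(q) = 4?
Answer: -2900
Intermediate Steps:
B = -140 (B = -28*5 = -7*20 = -140)
b(h, g) = -140
p = -20 (p = -5*4*(6 - 3)/3 = -5*4*3/3 = -5*12/3 = -⅓*60 = -20)
b(y(3), 9) + 138*p = -140 + 138*(-20) = -140 - 2760 = -2900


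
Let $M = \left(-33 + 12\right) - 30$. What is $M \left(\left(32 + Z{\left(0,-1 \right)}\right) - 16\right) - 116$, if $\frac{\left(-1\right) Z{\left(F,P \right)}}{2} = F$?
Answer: $-932$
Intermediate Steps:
$Z{\left(F,P \right)} = - 2 F$
$M = -51$ ($M = -21 - 30 = -51$)
$M \left(\left(32 + Z{\left(0,-1 \right)}\right) - 16\right) - 116 = - 51 \left(\left(32 - 0\right) - 16\right) - 116 = - 51 \left(\left(32 + 0\right) - 16\right) - 116 = - 51 \left(32 - 16\right) - 116 = \left(-51\right) 16 - 116 = -816 - 116 = -932$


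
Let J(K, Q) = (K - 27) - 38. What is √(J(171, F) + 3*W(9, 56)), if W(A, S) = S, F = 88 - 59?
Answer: √274 ≈ 16.553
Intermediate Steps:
F = 29
J(K, Q) = -65 + K (J(K, Q) = (-27 + K) - 38 = -65 + K)
√(J(171, F) + 3*W(9, 56)) = √((-65 + 171) + 3*56) = √(106 + 168) = √274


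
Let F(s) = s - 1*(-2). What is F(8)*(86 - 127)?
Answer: -410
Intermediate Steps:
F(s) = 2 + s (F(s) = s + 2 = 2 + s)
F(8)*(86 - 127) = (2 + 8)*(86 - 127) = 10*(-41) = -410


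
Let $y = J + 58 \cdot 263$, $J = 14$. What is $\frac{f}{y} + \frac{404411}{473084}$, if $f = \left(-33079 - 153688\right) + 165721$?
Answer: $- \frac{945494679}{1805761628} \approx -0.5236$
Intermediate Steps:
$f = -21046$ ($f = -186767 + 165721 = -21046$)
$y = 15268$ ($y = 14 + 58 \cdot 263 = 14 + 15254 = 15268$)
$\frac{f}{y} + \frac{404411}{473084} = - \frac{21046}{15268} + \frac{404411}{473084} = \left(-21046\right) \frac{1}{15268} + 404411 \cdot \frac{1}{473084} = - \frac{10523}{7634} + \frac{404411}{473084} = - \frac{945494679}{1805761628}$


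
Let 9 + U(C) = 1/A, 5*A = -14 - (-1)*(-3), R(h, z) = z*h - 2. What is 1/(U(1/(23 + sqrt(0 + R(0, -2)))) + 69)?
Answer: 17/1015 ≈ 0.016749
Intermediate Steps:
R(h, z) = -2 + h*z (R(h, z) = h*z - 2 = -2 + h*z)
A = -17/5 (A = (-14 - (-1)*(-3))/5 = (-14 - 1*3)/5 = (-14 - 3)/5 = (1/5)*(-17) = -17/5 ≈ -3.4000)
U(C) = -158/17 (U(C) = -9 + 1/(-17/5) = -9 - 5/17 = -158/17)
1/(U(1/(23 + sqrt(0 + R(0, -2)))) + 69) = 1/(-158/17 + 69) = 1/(1015/17) = 17/1015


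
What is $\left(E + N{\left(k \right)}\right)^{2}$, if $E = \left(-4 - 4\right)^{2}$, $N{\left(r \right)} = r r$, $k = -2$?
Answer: $4624$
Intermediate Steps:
$N{\left(r \right)} = r^{2}$
$E = 64$ ($E = \left(-8\right)^{2} = 64$)
$\left(E + N{\left(k \right)}\right)^{2} = \left(64 + \left(-2\right)^{2}\right)^{2} = \left(64 + 4\right)^{2} = 68^{2} = 4624$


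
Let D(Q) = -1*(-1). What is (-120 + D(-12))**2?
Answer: 14161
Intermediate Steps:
D(Q) = 1
(-120 + D(-12))**2 = (-120 + 1)**2 = (-119)**2 = 14161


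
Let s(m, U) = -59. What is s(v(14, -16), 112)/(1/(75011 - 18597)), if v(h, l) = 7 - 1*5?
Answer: -3328426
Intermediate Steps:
v(h, l) = 2 (v(h, l) = 7 - 5 = 2)
s(v(14, -16), 112)/(1/(75011 - 18597)) = -59/(1/(75011 - 18597)) = -59/(1/56414) = -59/1/56414 = -59*56414 = -3328426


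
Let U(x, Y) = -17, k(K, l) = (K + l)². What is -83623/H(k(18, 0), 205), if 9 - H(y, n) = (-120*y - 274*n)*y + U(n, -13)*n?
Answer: -83623/30799694 ≈ -0.0027151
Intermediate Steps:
H(y, n) = 9 + 17*n - y*(-274*n - 120*y) (H(y, n) = 9 - ((-120*y - 274*n)*y - 17*n) = 9 - ((-274*n - 120*y)*y - 17*n) = 9 - (y*(-274*n - 120*y) - 17*n) = 9 - (-17*n + y*(-274*n - 120*y)) = 9 + (17*n - y*(-274*n - 120*y)) = 9 + 17*n - y*(-274*n - 120*y))
-83623/H(k(18, 0), 205) = -83623/(9 + 17*205 + 120*((18 + 0)²)² + 274*205*(18 + 0)²) = -83623/(9 + 3485 + 120*(18²)² + 274*205*18²) = -83623/(9 + 3485 + 120*324² + 274*205*324) = -83623/(9 + 3485 + 120*104976 + 18199080) = -83623/(9 + 3485 + 12597120 + 18199080) = -83623/30799694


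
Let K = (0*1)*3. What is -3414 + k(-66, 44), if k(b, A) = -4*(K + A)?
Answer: -3590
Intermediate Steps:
K = 0 (K = 0*3 = 0)
k(b, A) = -4*A (k(b, A) = -4*(0 + A) = -4*A)
-3414 + k(-66, 44) = -3414 - 4*44 = -3414 - 176 = -3590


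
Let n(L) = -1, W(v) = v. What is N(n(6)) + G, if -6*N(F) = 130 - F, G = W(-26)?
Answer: -287/6 ≈ -47.833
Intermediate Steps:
G = -26
N(F) = -65/3 + F/6 (N(F) = -(130 - F)/6 = -65/3 + F/6)
N(n(6)) + G = (-65/3 + (1/6)*(-1)) - 26 = (-65/3 - 1/6) - 26 = -131/6 - 26 = -287/6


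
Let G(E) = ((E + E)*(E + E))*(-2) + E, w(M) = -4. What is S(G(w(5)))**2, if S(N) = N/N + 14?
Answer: 225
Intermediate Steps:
G(E) = E - 8*E**2 (G(E) = ((2*E)*(2*E))*(-2) + E = (4*E**2)*(-2) + E = -8*E**2 + E = E - 8*E**2)
S(N) = 15 (S(N) = 1 + 14 = 15)
S(G(w(5)))**2 = 15**2 = 225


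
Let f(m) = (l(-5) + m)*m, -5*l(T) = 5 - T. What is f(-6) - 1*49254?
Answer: -49206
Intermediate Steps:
l(T) = -1 + T/5 (l(T) = -(5 - T)/5 = -1 + T/5)
f(m) = m*(-2 + m) (f(m) = ((-1 + (1/5)*(-5)) + m)*m = ((-1 - 1) + m)*m = (-2 + m)*m = m*(-2 + m))
f(-6) - 1*49254 = -6*(-2 - 6) - 1*49254 = -6*(-8) - 49254 = 48 - 49254 = -49206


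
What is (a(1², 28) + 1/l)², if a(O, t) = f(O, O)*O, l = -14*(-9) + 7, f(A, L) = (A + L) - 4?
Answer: 70225/17689 ≈ 3.9700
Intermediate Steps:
f(A, L) = -4 + A + L
l = 133 (l = 126 + 7 = 133)
a(O, t) = O*(-4 + 2*O) (a(O, t) = (-4 + O + O)*O = (-4 + 2*O)*O = O*(-4 + 2*O))
(a(1², 28) + 1/l)² = (2*1²*(-2 + 1²) + 1/133)² = (2*1*(-2 + 1) + 1/133)² = (2*1*(-1) + 1/133)² = (-2 + 1/133)² = (-265/133)² = 70225/17689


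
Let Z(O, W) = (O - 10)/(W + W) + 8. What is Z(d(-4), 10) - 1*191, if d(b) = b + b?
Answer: -1839/10 ≈ -183.90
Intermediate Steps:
d(b) = 2*b
Z(O, W) = 8 + (-10 + O)/(2*W) (Z(O, W) = (-10 + O)/((2*W)) + 8 = (-10 + O)*(1/(2*W)) + 8 = (-10 + O)/(2*W) + 8 = 8 + (-10 + O)/(2*W))
Z(d(-4), 10) - 1*191 = (1/2)*(-10 + 2*(-4) + 16*10)/10 - 1*191 = (1/2)*(1/10)*(-10 - 8 + 160) - 191 = (1/2)*(1/10)*142 - 191 = 71/10 - 191 = -1839/10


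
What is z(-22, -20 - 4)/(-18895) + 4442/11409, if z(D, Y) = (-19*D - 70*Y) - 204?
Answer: 62322944/215573055 ≈ 0.28910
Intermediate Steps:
z(D, Y) = -204 - 70*Y - 19*D (z(D, Y) = (-70*Y - 19*D) - 204 = -204 - 70*Y - 19*D)
z(-22, -20 - 4)/(-18895) + 4442/11409 = (-204 - 70*(-20 - 4) - 19*(-22))/(-18895) + 4442/11409 = (-204 - 70*(-5*4 - 4) + 418)*(-1/18895) + 4442*(1/11409) = (-204 - 70*(-20 - 4) + 418)*(-1/18895) + 4442/11409 = (-204 - 70*(-24) + 418)*(-1/18895) + 4442/11409 = (-204 + 1680 + 418)*(-1/18895) + 4442/11409 = 1894*(-1/18895) + 4442/11409 = -1894/18895 + 4442/11409 = 62322944/215573055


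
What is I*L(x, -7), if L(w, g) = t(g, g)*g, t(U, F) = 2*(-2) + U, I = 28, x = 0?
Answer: 2156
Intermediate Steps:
t(U, F) = -4 + U
L(w, g) = g*(-4 + g) (L(w, g) = (-4 + g)*g = g*(-4 + g))
I*L(x, -7) = 28*(-7*(-4 - 7)) = 28*(-7*(-11)) = 28*77 = 2156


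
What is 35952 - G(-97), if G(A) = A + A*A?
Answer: 26640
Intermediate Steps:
G(A) = A + A**2
35952 - G(-97) = 35952 - (-97)*(1 - 97) = 35952 - (-97)*(-96) = 35952 - 1*9312 = 35952 - 9312 = 26640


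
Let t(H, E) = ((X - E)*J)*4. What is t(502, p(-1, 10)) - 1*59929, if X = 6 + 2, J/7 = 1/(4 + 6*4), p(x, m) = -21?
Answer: -59900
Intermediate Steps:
J = ¼ (J = 7/(4 + 6*4) = 7/(4 + 24) = 7/28 = 7*(1/28) = ¼ ≈ 0.25000)
X = 8
t(H, E) = 8 - E (t(H, E) = ((8 - E)*(¼))*4 = (2 - E/4)*4 = 8 - E)
t(502, p(-1, 10)) - 1*59929 = (8 - 1*(-21)) - 1*59929 = (8 + 21) - 59929 = 29 - 59929 = -59900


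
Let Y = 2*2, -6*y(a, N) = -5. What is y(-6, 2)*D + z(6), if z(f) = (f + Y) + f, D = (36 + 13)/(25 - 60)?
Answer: 89/6 ≈ 14.833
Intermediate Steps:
y(a, N) = ⅚ (y(a, N) = -⅙*(-5) = ⅚)
Y = 4
D = -7/5 (D = 49/(-35) = 49*(-1/35) = -7/5 ≈ -1.4000)
z(f) = 4 + 2*f (z(f) = (f + 4) + f = (4 + f) + f = 4 + 2*f)
y(-6, 2)*D + z(6) = (⅚)*(-7/5) + (4 + 2*6) = -7/6 + (4 + 12) = -7/6 + 16 = 89/6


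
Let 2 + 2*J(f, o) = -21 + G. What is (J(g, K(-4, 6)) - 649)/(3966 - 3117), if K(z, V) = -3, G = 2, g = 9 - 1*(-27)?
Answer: -1319/1698 ≈ -0.77680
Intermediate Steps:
g = 36 (g = 9 + 27 = 36)
J(f, o) = -21/2 (J(f, o) = -1 + (-21 + 2)/2 = -1 + (1/2)*(-19) = -1 - 19/2 = -21/2)
(J(g, K(-4, 6)) - 649)/(3966 - 3117) = (-21/2 - 649)/(3966 - 3117) = -1319/2/849 = -1319/2*1/849 = -1319/1698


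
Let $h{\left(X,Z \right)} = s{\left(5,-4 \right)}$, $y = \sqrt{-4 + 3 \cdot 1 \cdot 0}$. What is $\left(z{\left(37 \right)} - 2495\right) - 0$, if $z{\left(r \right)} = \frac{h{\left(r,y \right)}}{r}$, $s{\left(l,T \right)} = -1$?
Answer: $- \frac{92316}{37} \approx -2495.0$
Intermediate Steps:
$y = 2 i$ ($y = \sqrt{-4 + 3 \cdot 0} = \sqrt{-4 + 0} = \sqrt{-4} = 2 i \approx 2.0 i$)
$h{\left(X,Z \right)} = -1$
$z{\left(r \right)} = - \frac{1}{r}$
$\left(z{\left(37 \right)} - 2495\right) - 0 = \left(- \frac{1}{37} - 2495\right) - 0 = \left(\left(-1\right) \frac{1}{37} - 2495\right) + 0 = \left(- \frac{1}{37} - 2495\right) + 0 = - \frac{92316}{37} + 0 = - \frac{92316}{37}$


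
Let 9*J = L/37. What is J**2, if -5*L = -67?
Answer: 4489/2772225 ≈ 0.0016193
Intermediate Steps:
L = 67/5 (L = -1/5*(-67) = 67/5 ≈ 13.400)
J = 67/1665 (J = ((67/5)/37)/9 = ((67/5)*(1/37))/9 = (1/9)*(67/185) = 67/1665 ≈ 0.040240)
J**2 = (67/1665)**2 = 4489/2772225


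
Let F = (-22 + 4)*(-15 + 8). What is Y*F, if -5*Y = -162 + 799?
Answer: -80262/5 ≈ -16052.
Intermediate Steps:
Y = -637/5 (Y = -(-162 + 799)/5 = -⅕*637 = -637/5 ≈ -127.40)
F = 126 (F = -18*(-7) = 126)
Y*F = -637/5*126 = -80262/5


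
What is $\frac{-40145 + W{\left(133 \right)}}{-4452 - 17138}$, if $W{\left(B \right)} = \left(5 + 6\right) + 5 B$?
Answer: $\frac{39469}{21590} \approx 1.8281$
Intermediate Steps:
$W{\left(B \right)} = 11 + 5 B$
$\frac{-40145 + W{\left(133 \right)}}{-4452 - 17138} = \frac{-40145 + \left(11 + 5 \cdot 133\right)}{-4452 - 17138} = \frac{-40145 + \left(11 + 665\right)}{-21590} = \left(-40145 + 676\right) \left(- \frac{1}{21590}\right) = \left(-39469\right) \left(- \frac{1}{21590}\right) = \frac{39469}{21590}$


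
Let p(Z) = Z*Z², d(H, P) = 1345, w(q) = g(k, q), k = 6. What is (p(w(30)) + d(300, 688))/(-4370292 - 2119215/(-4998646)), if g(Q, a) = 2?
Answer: -2254389346/7281846835139 ≈ -0.00030959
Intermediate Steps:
w(q) = 2
p(Z) = Z³
(p(w(30)) + d(300, 688))/(-4370292 - 2119215/(-4998646)) = (2³ + 1345)/(-4370292 - 2119215/(-4998646)) = (8 + 1345)/(-4370292 - 2119215*(-1/4998646)) = 1353/(-4370292 + 2119215/4998646) = 1353/(-21845540505417/4998646) = 1353*(-4998646/21845540505417) = -2254389346/7281846835139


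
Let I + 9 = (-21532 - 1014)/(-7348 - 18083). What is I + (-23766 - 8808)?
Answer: -828595727/25431 ≈ -32582.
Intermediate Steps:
I = -206333/25431 (I = -9 + (-21532 - 1014)/(-7348 - 18083) = -9 - 22546/(-25431) = -9 - 22546*(-1/25431) = -9 + 22546/25431 = -206333/25431 ≈ -8.1134)
I + (-23766 - 8808) = -206333/25431 + (-23766 - 8808) = -206333/25431 - 32574 = -828595727/25431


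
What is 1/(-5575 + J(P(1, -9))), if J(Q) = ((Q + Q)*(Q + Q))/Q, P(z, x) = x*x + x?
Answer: -1/5287 ≈ -0.00018914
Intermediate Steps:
P(z, x) = x + x² (P(z, x) = x² + x = x + x²)
J(Q) = 4*Q (J(Q) = ((2*Q)*(2*Q))/Q = (4*Q²)/Q = 4*Q)
1/(-5575 + J(P(1, -9))) = 1/(-5575 + 4*(-9*(1 - 9))) = 1/(-5575 + 4*(-9*(-8))) = 1/(-5575 + 4*72) = 1/(-5575 + 288) = 1/(-5287) = -1/5287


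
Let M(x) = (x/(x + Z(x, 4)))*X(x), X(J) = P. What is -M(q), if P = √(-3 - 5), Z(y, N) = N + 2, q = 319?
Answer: -638*I*√2/325 ≈ -2.7762*I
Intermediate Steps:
Z(y, N) = 2 + N
P = 2*I*√2 (P = √(-8) = 2*I*√2 ≈ 2.8284*I)
X(J) = 2*I*√2
M(x) = 2*I*x*√2/(6 + x) (M(x) = (x/(x + (2 + 4)))*(2*I*√2) = (x/(x + 6))*(2*I*√2) = (x/(6 + x))*(2*I*√2) = 2*I*x*√2/(6 + x))
-M(q) = -2*I*319*√2/(6 + 319) = -2*I*319*√2/325 = -638*I*√2/325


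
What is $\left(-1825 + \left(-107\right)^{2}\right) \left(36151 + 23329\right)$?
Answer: $572435520$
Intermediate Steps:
$\left(-1825 + \left(-107\right)^{2}\right) \left(36151 + 23329\right) = \left(-1825 + 11449\right) 59480 = 9624 \cdot 59480 = 572435520$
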